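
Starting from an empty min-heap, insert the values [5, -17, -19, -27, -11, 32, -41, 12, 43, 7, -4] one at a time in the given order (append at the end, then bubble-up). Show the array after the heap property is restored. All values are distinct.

[-41, -19, -27, 5, -11, 32, -17, 12, 43, 7, -4]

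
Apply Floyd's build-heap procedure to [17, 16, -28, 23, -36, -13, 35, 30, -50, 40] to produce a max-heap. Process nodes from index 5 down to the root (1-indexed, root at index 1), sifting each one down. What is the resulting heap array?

sift down from index 5:
  -36 vs only child 40 at index 10, swap → [17, 16, -28, 23, 40, -13, 35, 30, -50, -36]
sift down from index 4:
  23 vs larger child 30 at index 8, swap → [17, 16, -28, 30, 40, -13, 35, 23, -50, -36]
sift down from index 3:
  -28 vs larger child 35 at index 7, swap → [17, 16, 35, 30, 40, -13, -28, 23, -50, -36]
sift down from index 2:
  16 vs larger child 40 at index 5, swap → [17, 40, 35, 30, 16, -13, -28, 23, -50, -36]
sift down from index 1:
  17 vs larger child 40 at index 2, swap → [40, 17, 35, 30, 16, -13, -28, 23, -50, -36]
  17 vs larger child 30 at index 4, swap → [40, 30, 35, 17, 16, -13, -28, 23, -50, -36]
  17 vs larger child 23 at index 8, swap → [40, 30, 35, 23, 16, -13, -28, 17, -50, -36]

[40, 30, 35, 23, 16, -13, -28, 17, -50, -36]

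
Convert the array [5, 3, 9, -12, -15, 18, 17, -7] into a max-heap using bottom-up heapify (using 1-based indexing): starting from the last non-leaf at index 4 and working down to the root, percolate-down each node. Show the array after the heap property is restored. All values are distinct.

sift down from index 4:
  -12 vs only child -7 at index 8, swap → [5, 3, 9, -7, -15, 18, 17, -12]
sift down from index 3:
  9 vs larger child 18 at index 6, swap → [5, 3, 18, -7, -15, 9, 17, -12]
sift down from index 2: already satisfies heap property
sift down from index 1:
  5 vs larger child 18 at index 3, swap → [18, 3, 5, -7, -15, 9, 17, -12]
  5 vs larger child 17 at index 7, swap → [18, 3, 17, -7, -15, 9, 5, -12]

[18, 3, 17, -7, -15, 9, 5, -12]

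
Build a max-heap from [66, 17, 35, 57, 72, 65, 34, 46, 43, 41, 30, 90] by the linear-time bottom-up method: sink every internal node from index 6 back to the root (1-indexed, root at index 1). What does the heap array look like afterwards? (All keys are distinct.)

[90, 72, 66, 57, 41, 65, 34, 46, 43, 17, 30, 35]

sift down from index 6:
  65 vs only child 90 at index 12, swap → [66, 17, 35, 57, 72, 90, 34, 46, 43, 41, 30, 65]
sift down from index 5: already satisfies heap property
sift down from index 4: already satisfies heap property
sift down from index 3:
  35 vs larger child 90 at index 6, swap → [66, 17, 90, 57, 72, 35, 34, 46, 43, 41, 30, 65]
  35 vs only child 65 at index 12, swap → [66, 17, 90, 57, 72, 65, 34, 46, 43, 41, 30, 35]
sift down from index 2:
  17 vs larger child 72 at index 5, swap → [66, 72, 90, 57, 17, 65, 34, 46, 43, 41, 30, 35]
  17 vs larger child 41 at index 10, swap → [66, 72, 90, 57, 41, 65, 34, 46, 43, 17, 30, 35]
sift down from index 1:
  66 vs larger child 90 at index 3, swap → [90, 72, 66, 57, 41, 65, 34, 46, 43, 17, 30, 35]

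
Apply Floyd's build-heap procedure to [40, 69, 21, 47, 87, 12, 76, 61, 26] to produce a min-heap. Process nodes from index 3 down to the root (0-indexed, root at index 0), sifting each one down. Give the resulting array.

[12, 26, 21, 47, 87, 40, 76, 61, 69]

sift down from index 3:
  47 vs smaller child 26 at index 8, swap → [40, 69, 21, 26, 87, 12, 76, 61, 47]
sift down from index 2:
  21 vs smaller child 12 at index 5, swap → [40, 69, 12, 26, 87, 21, 76, 61, 47]
sift down from index 1:
  69 vs smaller child 26 at index 3, swap → [40, 26, 12, 69, 87, 21, 76, 61, 47]
  69 vs smaller child 47 at index 8, swap → [40, 26, 12, 47, 87, 21, 76, 61, 69]
sift down from index 0:
  40 vs smaller child 12 at index 2, swap → [12, 26, 40, 47, 87, 21, 76, 61, 69]
  40 vs smaller child 21 at index 5, swap → [12, 26, 21, 47, 87, 40, 76, 61, 69]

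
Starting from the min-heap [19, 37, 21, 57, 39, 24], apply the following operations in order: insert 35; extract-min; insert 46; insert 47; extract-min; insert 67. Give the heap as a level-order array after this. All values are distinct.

[24, 37, 35, 47, 39, 57, 46, 67]

insert 35:
  append 35 at index 6 → [19, 37, 21, 57, 39, 24, 35] (no swap needed)
extract-min → returns 19:
  remove root 19; move last element 35 to root → [35, 37, 21, 57, 39, 24]
  35 vs smaller child 21 at index 2, swap → [21, 37, 35, 57, 39, 24]
  35 vs only child 24 at index 5, swap → [21, 37, 24, 57, 39, 35]
insert 46:
  append 46 at index 6 → [21, 37, 24, 57, 39, 35, 46] (no swap needed)
insert 47:
  append 47 at index 7 → [21, 37, 24, 57, 39, 35, 46, 47]
  47 < parent 57 at index 3, swap → [21, 37, 24, 47, 39, 35, 46, 57]
extract-min → returns 21:
  remove root 21; move last element 57 to root → [57, 37, 24, 47, 39, 35, 46]
  57 vs smaller child 24 at index 2, swap → [24, 37, 57, 47, 39, 35, 46]
  57 vs smaller child 35 at index 5, swap → [24, 37, 35, 47, 39, 57, 46]
insert 67:
  append 67 at index 7 → [24, 37, 35, 47, 39, 57, 46, 67] (no swap needed)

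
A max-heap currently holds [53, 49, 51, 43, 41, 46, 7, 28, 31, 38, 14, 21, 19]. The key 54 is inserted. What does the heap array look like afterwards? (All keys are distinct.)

[54, 49, 53, 43, 41, 46, 51, 28, 31, 38, 14, 21, 19, 7]

append 54 at index 13 → [53, 49, 51, 43, 41, 46, 7, 28, 31, 38, 14, 21, 19, 54]
54 > parent 7 at index 6, swap → [53, 49, 51, 43, 41, 46, 54, 28, 31, 38, 14, 21, 19, 7]
54 > parent 51 at index 2, swap → [53, 49, 54, 43, 41, 46, 51, 28, 31, 38, 14, 21, 19, 7]
54 > parent 53 at index 0, swap → [54, 49, 53, 43, 41, 46, 51, 28, 31, 38, 14, 21, 19, 7]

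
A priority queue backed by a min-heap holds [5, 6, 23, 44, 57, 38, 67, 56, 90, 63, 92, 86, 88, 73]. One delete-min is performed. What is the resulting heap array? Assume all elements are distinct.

[6, 44, 23, 56, 57, 38, 67, 73, 90, 63, 92, 86, 88]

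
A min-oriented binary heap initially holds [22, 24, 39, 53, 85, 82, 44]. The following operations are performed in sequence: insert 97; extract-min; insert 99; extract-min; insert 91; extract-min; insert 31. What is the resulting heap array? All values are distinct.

[31, 44, 82, 53, 85, 97, 99, 91]

insert 97:
  append 97 at index 7 → [22, 24, 39, 53, 85, 82, 44, 97] (no swap needed)
extract-min → returns 22:
  remove root 22; move last element 97 to root → [97, 24, 39, 53, 85, 82, 44]
  97 vs smaller child 24 at index 1, swap → [24, 97, 39, 53, 85, 82, 44]
  97 vs smaller child 53 at index 3, swap → [24, 53, 39, 97, 85, 82, 44]
insert 99:
  append 99 at index 7 → [24, 53, 39, 97, 85, 82, 44, 99] (no swap needed)
extract-min → returns 24:
  remove root 24; move last element 99 to root → [99, 53, 39, 97, 85, 82, 44]
  99 vs smaller child 39 at index 2, swap → [39, 53, 99, 97, 85, 82, 44]
  99 vs smaller child 44 at index 6, swap → [39, 53, 44, 97, 85, 82, 99]
insert 91:
  append 91 at index 7 → [39, 53, 44, 97, 85, 82, 99, 91]
  91 < parent 97 at index 3, swap → [39, 53, 44, 91, 85, 82, 99, 97]
extract-min → returns 39:
  remove root 39; move last element 97 to root → [97, 53, 44, 91, 85, 82, 99]
  97 vs smaller child 44 at index 2, swap → [44, 53, 97, 91, 85, 82, 99]
  97 vs smaller child 82 at index 5, swap → [44, 53, 82, 91, 85, 97, 99]
insert 31:
  append 31 at index 7 → [44, 53, 82, 91, 85, 97, 99, 31]
  31 < parent 91 at index 3, swap → [44, 53, 82, 31, 85, 97, 99, 91]
  31 < parent 53 at index 1, swap → [44, 31, 82, 53, 85, 97, 99, 91]
  31 < parent 44 at index 0, swap → [31, 44, 82, 53, 85, 97, 99, 91]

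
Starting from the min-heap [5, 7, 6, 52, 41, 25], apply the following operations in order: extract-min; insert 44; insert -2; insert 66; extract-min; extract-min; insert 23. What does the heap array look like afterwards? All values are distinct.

extract-min → returns 5:
  remove root 5; move last element 25 to root → [25, 7, 6, 52, 41]
  25 vs smaller child 6 at index 2, swap → [6, 7, 25, 52, 41]
insert 44:
  append 44 at index 5 → [6, 7, 25, 52, 41, 44] (no swap needed)
insert -2:
  append -2 at index 6 → [6, 7, 25, 52, 41, 44, -2]
  -2 < parent 25 at index 2, swap → [6, 7, -2, 52, 41, 44, 25]
  -2 < parent 6 at index 0, swap → [-2, 7, 6, 52, 41, 44, 25]
insert 66:
  append 66 at index 7 → [-2, 7, 6, 52, 41, 44, 25, 66] (no swap needed)
extract-min → returns -2:
  remove root -2; move last element 66 to root → [66, 7, 6, 52, 41, 44, 25]
  66 vs smaller child 6 at index 2, swap → [6, 7, 66, 52, 41, 44, 25]
  66 vs smaller child 25 at index 6, swap → [6, 7, 25, 52, 41, 44, 66]
extract-min → returns 6:
  remove root 6; move last element 66 to root → [66, 7, 25, 52, 41, 44]
  66 vs smaller child 7 at index 1, swap → [7, 66, 25, 52, 41, 44]
  66 vs smaller child 41 at index 4, swap → [7, 41, 25, 52, 66, 44]
insert 23:
  append 23 at index 6 → [7, 41, 25, 52, 66, 44, 23]
  23 < parent 25 at index 2, swap → [7, 41, 23, 52, 66, 44, 25]

[7, 41, 23, 52, 66, 44, 25]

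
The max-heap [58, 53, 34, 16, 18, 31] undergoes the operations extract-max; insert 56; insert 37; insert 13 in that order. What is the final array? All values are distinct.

extract-max → returns 58:
  remove root 58; move last element 31 to root → [31, 53, 34, 16, 18]
  31 vs larger child 53 at index 1, swap → [53, 31, 34, 16, 18]
insert 56:
  append 56 at index 5 → [53, 31, 34, 16, 18, 56]
  56 > parent 34 at index 2, swap → [53, 31, 56, 16, 18, 34]
  56 > parent 53 at index 0, swap → [56, 31, 53, 16, 18, 34]
insert 37:
  append 37 at index 6 → [56, 31, 53, 16, 18, 34, 37] (no swap needed)
insert 13:
  append 13 at index 7 → [56, 31, 53, 16, 18, 34, 37, 13] (no swap needed)

[56, 31, 53, 16, 18, 34, 37, 13]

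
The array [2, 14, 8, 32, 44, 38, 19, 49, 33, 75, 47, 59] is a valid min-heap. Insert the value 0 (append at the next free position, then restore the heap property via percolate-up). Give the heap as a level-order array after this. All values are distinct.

[0, 14, 2, 32, 44, 8, 19, 49, 33, 75, 47, 59, 38]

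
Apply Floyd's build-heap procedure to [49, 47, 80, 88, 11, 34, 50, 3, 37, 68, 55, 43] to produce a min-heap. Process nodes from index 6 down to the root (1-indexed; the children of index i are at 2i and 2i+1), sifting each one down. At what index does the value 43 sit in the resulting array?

sift down from index 6: already satisfies heap property
sift down from index 5: already satisfies heap property
sift down from index 4:
  88 vs smaller child 3 at index 8, swap → [49, 47, 80, 3, 11, 34, 50, 88, 37, 68, 55, 43]
sift down from index 3:
  80 vs smaller child 34 at index 6, swap → [49, 47, 34, 3, 11, 80, 50, 88, 37, 68, 55, 43]
  80 vs only child 43 at index 12, swap → [49, 47, 34, 3, 11, 43, 50, 88, 37, 68, 55, 80]
sift down from index 2:
  47 vs smaller child 3 at index 4, swap → [49, 3, 34, 47, 11, 43, 50, 88, 37, 68, 55, 80]
  47 vs smaller child 37 at index 9, swap → [49, 3, 34, 37, 11, 43, 50, 88, 47, 68, 55, 80]
sift down from index 1:
  49 vs smaller child 3 at index 2, swap → [3, 49, 34, 37, 11, 43, 50, 88, 47, 68, 55, 80]
  49 vs smaller child 11 at index 5, swap → [3, 11, 34, 37, 49, 43, 50, 88, 47, 68, 55, 80]
resulting array: [3, 11, 34, 37, 49, 43, 50, 88, 47, 68, 55, 80]

6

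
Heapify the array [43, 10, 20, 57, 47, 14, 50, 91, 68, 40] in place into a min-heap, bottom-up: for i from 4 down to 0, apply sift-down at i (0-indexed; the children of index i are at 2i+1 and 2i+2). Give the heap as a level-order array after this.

sift down from index 4:
  47 vs only child 40 at index 9, swap → [43, 10, 20, 57, 40, 14, 50, 91, 68, 47]
sift down from index 3: already satisfies heap property
sift down from index 2:
  20 vs smaller child 14 at index 5, swap → [43, 10, 14, 57, 40, 20, 50, 91, 68, 47]
sift down from index 1: already satisfies heap property
sift down from index 0:
  43 vs smaller child 10 at index 1, swap → [10, 43, 14, 57, 40, 20, 50, 91, 68, 47]
  43 vs smaller child 40 at index 4, swap → [10, 40, 14, 57, 43, 20, 50, 91, 68, 47]

[10, 40, 14, 57, 43, 20, 50, 91, 68, 47]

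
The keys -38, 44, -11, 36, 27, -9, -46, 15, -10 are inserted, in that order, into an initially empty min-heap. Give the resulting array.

Insert -38:
  append -38 at index 0 → [-38] (no swap needed)
Insert 44:
  append 44 at index 1 → [-38, 44] (no swap needed)
Insert -11:
  append -11 at index 2 → [-38, 44, -11] (no swap needed)
Insert 36:
  append 36 at index 3 → [-38, 44, -11, 36]
  36 < parent 44 at index 1, swap → [-38, 36, -11, 44]
Insert 27:
  append 27 at index 4 → [-38, 36, -11, 44, 27]
  27 < parent 36 at index 1, swap → [-38, 27, -11, 44, 36]
Insert -9:
  append -9 at index 5 → [-38, 27, -11, 44, 36, -9] (no swap needed)
Insert -46:
  append -46 at index 6 → [-38, 27, -11, 44, 36, -9, -46]
  -46 < parent -11 at index 2, swap → [-38, 27, -46, 44, 36, -9, -11]
  -46 < parent -38 at index 0, swap → [-46, 27, -38, 44, 36, -9, -11]
Insert 15:
  append 15 at index 7 → [-46, 27, -38, 44, 36, -9, -11, 15]
  15 < parent 44 at index 3, swap → [-46, 27, -38, 15, 36, -9, -11, 44]
  15 < parent 27 at index 1, swap → [-46, 15, -38, 27, 36, -9, -11, 44]
Insert -10:
  append -10 at index 8 → [-46, 15, -38, 27, 36, -9, -11, 44, -10]
  -10 < parent 27 at index 3, swap → [-46, 15, -38, -10, 36, -9, -11, 44, 27]
  -10 < parent 15 at index 1, swap → [-46, -10, -38, 15, 36, -9, -11, 44, 27]

[-46, -10, -38, 15, 36, -9, -11, 44, 27]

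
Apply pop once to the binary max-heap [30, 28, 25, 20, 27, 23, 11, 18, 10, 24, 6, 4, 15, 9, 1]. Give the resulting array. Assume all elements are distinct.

[28, 27, 25, 20, 24, 23, 11, 18, 10, 1, 6, 4, 15, 9]

remove root 30; move last element 1 to root → [1, 28, 25, 20, 27, 23, 11, 18, 10, 24, 6, 4, 15, 9]
1 vs larger child 28 at index 1, swap → [28, 1, 25, 20, 27, 23, 11, 18, 10, 24, 6, 4, 15, 9]
1 vs larger child 27 at index 4, swap → [28, 27, 25, 20, 1, 23, 11, 18, 10, 24, 6, 4, 15, 9]
1 vs larger child 24 at index 9, swap → [28, 27, 25, 20, 24, 23, 11, 18, 10, 1, 6, 4, 15, 9]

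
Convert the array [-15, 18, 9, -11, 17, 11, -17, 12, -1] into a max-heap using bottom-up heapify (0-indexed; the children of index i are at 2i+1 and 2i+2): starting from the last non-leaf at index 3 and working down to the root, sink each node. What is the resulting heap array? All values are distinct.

sift down from index 3:
  -11 vs larger child 12 at index 7, swap → [-15, 18, 9, 12, 17, 11, -17, -11, -1]
sift down from index 2:
  9 vs larger child 11 at index 5, swap → [-15, 18, 11, 12, 17, 9, -17, -11, -1]
sift down from index 1: already satisfies heap property
sift down from index 0:
  -15 vs larger child 18 at index 1, swap → [18, -15, 11, 12, 17, 9, -17, -11, -1]
  -15 vs larger child 17 at index 4, swap → [18, 17, 11, 12, -15, 9, -17, -11, -1]

[18, 17, 11, 12, -15, 9, -17, -11, -1]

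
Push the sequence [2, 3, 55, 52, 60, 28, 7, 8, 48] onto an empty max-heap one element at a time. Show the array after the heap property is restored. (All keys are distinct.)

[60, 55, 28, 48, 52, 3, 7, 2, 8]

Insert 2:
  append 2 at index 0 → [2] (no swap needed)
Insert 3:
  append 3 at index 1 → [2, 3]
  3 > parent 2 at index 0, swap → [3, 2]
Insert 55:
  append 55 at index 2 → [3, 2, 55]
  55 > parent 3 at index 0, swap → [55, 2, 3]
Insert 52:
  append 52 at index 3 → [55, 2, 3, 52]
  52 > parent 2 at index 1, swap → [55, 52, 3, 2]
Insert 60:
  append 60 at index 4 → [55, 52, 3, 2, 60]
  60 > parent 52 at index 1, swap → [55, 60, 3, 2, 52]
  60 > parent 55 at index 0, swap → [60, 55, 3, 2, 52]
Insert 28:
  append 28 at index 5 → [60, 55, 3, 2, 52, 28]
  28 > parent 3 at index 2, swap → [60, 55, 28, 2, 52, 3]
Insert 7:
  append 7 at index 6 → [60, 55, 28, 2, 52, 3, 7] (no swap needed)
Insert 8:
  append 8 at index 7 → [60, 55, 28, 2, 52, 3, 7, 8]
  8 > parent 2 at index 3, swap → [60, 55, 28, 8, 52, 3, 7, 2]
Insert 48:
  append 48 at index 8 → [60, 55, 28, 8, 52, 3, 7, 2, 48]
  48 > parent 8 at index 3, swap → [60, 55, 28, 48, 52, 3, 7, 2, 8]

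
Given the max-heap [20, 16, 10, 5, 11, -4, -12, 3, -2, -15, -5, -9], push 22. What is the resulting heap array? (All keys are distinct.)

[22, 16, 20, 5, 11, 10, -12, 3, -2, -15, -5, -9, -4]

append 22 at index 12 → [20, 16, 10, 5, 11, -4, -12, 3, -2, -15, -5, -9, 22]
22 > parent -4 at index 5, swap → [20, 16, 10, 5, 11, 22, -12, 3, -2, -15, -5, -9, -4]
22 > parent 10 at index 2, swap → [20, 16, 22, 5, 11, 10, -12, 3, -2, -15, -5, -9, -4]
22 > parent 20 at index 0, swap → [22, 16, 20, 5, 11, 10, -12, 3, -2, -15, -5, -9, -4]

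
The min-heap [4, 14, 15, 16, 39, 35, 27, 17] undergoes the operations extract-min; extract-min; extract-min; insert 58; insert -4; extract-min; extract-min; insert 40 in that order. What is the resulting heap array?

extract-min → returns 4:
  remove root 4; move last element 17 to root → [17, 14, 15, 16, 39, 35, 27]
  17 vs smaller child 14 at index 1, swap → [14, 17, 15, 16, 39, 35, 27]
  17 vs smaller child 16 at index 3, swap → [14, 16, 15, 17, 39, 35, 27]
extract-min → returns 14:
  remove root 14; move last element 27 to root → [27, 16, 15, 17, 39, 35]
  27 vs smaller child 15 at index 2, swap → [15, 16, 27, 17, 39, 35]
extract-min → returns 15:
  remove root 15; move last element 35 to root → [35, 16, 27, 17, 39]
  35 vs smaller child 16 at index 1, swap → [16, 35, 27, 17, 39]
  35 vs smaller child 17 at index 3, swap → [16, 17, 27, 35, 39]
insert 58:
  append 58 at index 5 → [16, 17, 27, 35, 39, 58] (no swap needed)
insert -4:
  append -4 at index 6 → [16, 17, 27, 35, 39, 58, -4]
  -4 < parent 27 at index 2, swap → [16, 17, -4, 35, 39, 58, 27]
  -4 < parent 16 at index 0, swap → [-4, 17, 16, 35, 39, 58, 27]
extract-min → returns -4:
  remove root -4; move last element 27 to root → [27, 17, 16, 35, 39, 58]
  27 vs smaller child 16 at index 2, swap → [16, 17, 27, 35, 39, 58]
extract-min → returns 16:
  remove root 16; move last element 58 to root → [58, 17, 27, 35, 39]
  58 vs smaller child 17 at index 1, swap → [17, 58, 27, 35, 39]
  58 vs smaller child 35 at index 3, swap → [17, 35, 27, 58, 39]
insert 40:
  append 40 at index 5 → [17, 35, 27, 58, 39, 40] (no swap needed)

[17, 35, 27, 58, 39, 40]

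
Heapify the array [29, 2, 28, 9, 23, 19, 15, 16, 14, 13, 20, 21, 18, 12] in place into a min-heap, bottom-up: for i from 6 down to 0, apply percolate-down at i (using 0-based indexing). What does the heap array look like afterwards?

[2, 9, 12, 14, 13, 18, 15, 16, 29, 23, 20, 21, 19, 28]

sift down from index 6:
  15 vs only child 12 at index 13, swap → [29, 2, 28, 9, 23, 19, 12, 16, 14, 13, 20, 21, 18, 15]
sift down from index 5:
  19 vs smaller child 18 at index 12, swap → [29, 2, 28, 9, 23, 18, 12, 16, 14, 13, 20, 21, 19, 15]
sift down from index 4:
  23 vs smaller child 13 at index 9, swap → [29, 2, 28, 9, 13, 18, 12, 16, 14, 23, 20, 21, 19, 15]
sift down from index 3: already satisfies heap property
sift down from index 2:
  28 vs smaller child 12 at index 6, swap → [29, 2, 12, 9, 13, 18, 28, 16, 14, 23, 20, 21, 19, 15]
  28 vs only child 15 at index 13, swap → [29, 2, 12, 9, 13, 18, 15, 16, 14, 23, 20, 21, 19, 28]
sift down from index 1: already satisfies heap property
sift down from index 0:
  29 vs smaller child 2 at index 1, swap → [2, 29, 12, 9, 13, 18, 15, 16, 14, 23, 20, 21, 19, 28]
  29 vs smaller child 9 at index 3, swap → [2, 9, 12, 29, 13, 18, 15, 16, 14, 23, 20, 21, 19, 28]
  29 vs smaller child 14 at index 8, swap → [2, 9, 12, 14, 13, 18, 15, 16, 29, 23, 20, 21, 19, 28]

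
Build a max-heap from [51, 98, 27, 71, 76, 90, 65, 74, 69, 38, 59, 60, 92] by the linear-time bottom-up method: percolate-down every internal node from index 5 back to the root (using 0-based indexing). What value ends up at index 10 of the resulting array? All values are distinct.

51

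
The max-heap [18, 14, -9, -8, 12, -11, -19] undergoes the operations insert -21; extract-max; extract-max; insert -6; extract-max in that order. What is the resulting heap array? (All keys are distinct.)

insert -21:
  append -21 at index 7 → [18, 14, -9, -8, 12, -11, -19, -21] (no swap needed)
extract-max → returns 18:
  remove root 18; move last element -21 to root → [-21, 14, -9, -8, 12, -11, -19]
  -21 vs larger child 14 at index 1, swap → [14, -21, -9, -8, 12, -11, -19]
  -21 vs larger child 12 at index 4, swap → [14, 12, -9, -8, -21, -11, -19]
extract-max → returns 14:
  remove root 14; move last element -19 to root → [-19, 12, -9, -8, -21, -11]
  -19 vs larger child 12 at index 1, swap → [12, -19, -9, -8, -21, -11]
  -19 vs larger child -8 at index 3, swap → [12, -8, -9, -19, -21, -11]
insert -6:
  append -6 at index 6 → [12, -8, -9, -19, -21, -11, -6]
  -6 > parent -9 at index 2, swap → [12, -8, -6, -19, -21, -11, -9]
extract-max → returns 12:
  remove root 12; move last element -9 to root → [-9, -8, -6, -19, -21, -11]
  -9 vs larger child -6 at index 2, swap → [-6, -8, -9, -19, -21, -11]

[-6, -8, -9, -19, -21, -11]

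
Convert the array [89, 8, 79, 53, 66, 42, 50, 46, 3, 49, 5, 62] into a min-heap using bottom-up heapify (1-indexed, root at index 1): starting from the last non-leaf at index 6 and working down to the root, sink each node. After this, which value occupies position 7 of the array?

50

sift down from index 6: already satisfies heap property
sift down from index 5:
  66 vs smaller child 5 at index 11, swap → [89, 8, 79, 53, 5, 42, 50, 46, 3, 49, 66, 62]
sift down from index 4:
  53 vs smaller child 3 at index 9, swap → [89, 8, 79, 3, 5, 42, 50, 46, 53, 49, 66, 62]
sift down from index 3:
  79 vs smaller child 42 at index 6, swap → [89, 8, 42, 3, 5, 79, 50, 46, 53, 49, 66, 62]
  79 vs only child 62 at index 12, swap → [89, 8, 42, 3, 5, 62, 50, 46, 53, 49, 66, 79]
sift down from index 2:
  8 vs smaller child 3 at index 4, swap → [89, 3, 42, 8, 5, 62, 50, 46, 53, 49, 66, 79]
sift down from index 1:
  89 vs smaller child 3 at index 2, swap → [3, 89, 42, 8, 5, 62, 50, 46, 53, 49, 66, 79]
  89 vs smaller child 5 at index 5, swap → [3, 5, 42, 8, 89, 62, 50, 46, 53, 49, 66, 79]
  89 vs smaller child 49 at index 10, swap → [3, 5, 42, 8, 49, 62, 50, 46, 53, 89, 66, 79]
resulting array: [3, 5, 42, 8, 49, 62, 50, 46, 53, 89, 66, 79]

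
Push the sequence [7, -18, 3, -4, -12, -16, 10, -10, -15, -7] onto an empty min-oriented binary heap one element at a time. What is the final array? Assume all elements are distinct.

[-18, -15, -16, -12, -7, 3, 10, 7, -10, -4]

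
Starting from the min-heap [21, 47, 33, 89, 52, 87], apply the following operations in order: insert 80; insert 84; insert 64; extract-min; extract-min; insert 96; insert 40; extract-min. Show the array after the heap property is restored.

[47, 52, 80, 64, 89, 87, 84, 96]

insert 80:
  append 80 at index 6 → [21, 47, 33, 89, 52, 87, 80] (no swap needed)
insert 84:
  append 84 at index 7 → [21, 47, 33, 89, 52, 87, 80, 84]
  84 < parent 89 at index 3, swap → [21, 47, 33, 84, 52, 87, 80, 89]
insert 64:
  append 64 at index 8 → [21, 47, 33, 84, 52, 87, 80, 89, 64]
  64 < parent 84 at index 3, swap → [21, 47, 33, 64, 52, 87, 80, 89, 84]
extract-min → returns 21:
  remove root 21; move last element 84 to root → [84, 47, 33, 64, 52, 87, 80, 89]
  84 vs smaller child 33 at index 2, swap → [33, 47, 84, 64, 52, 87, 80, 89]
  84 vs smaller child 80 at index 6, swap → [33, 47, 80, 64, 52, 87, 84, 89]
extract-min → returns 33:
  remove root 33; move last element 89 to root → [89, 47, 80, 64, 52, 87, 84]
  89 vs smaller child 47 at index 1, swap → [47, 89, 80, 64, 52, 87, 84]
  89 vs smaller child 52 at index 4, swap → [47, 52, 80, 64, 89, 87, 84]
insert 96:
  append 96 at index 7 → [47, 52, 80, 64, 89, 87, 84, 96] (no swap needed)
insert 40:
  append 40 at index 8 → [47, 52, 80, 64, 89, 87, 84, 96, 40]
  40 < parent 64 at index 3, swap → [47, 52, 80, 40, 89, 87, 84, 96, 64]
  40 < parent 52 at index 1, swap → [47, 40, 80, 52, 89, 87, 84, 96, 64]
  40 < parent 47 at index 0, swap → [40, 47, 80, 52, 89, 87, 84, 96, 64]
extract-min → returns 40:
  remove root 40; move last element 64 to root → [64, 47, 80, 52, 89, 87, 84, 96]
  64 vs smaller child 47 at index 1, swap → [47, 64, 80, 52, 89, 87, 84, 96]
  64 vs smaller child 52 at index 3, swap → [47, 52, 80, 64, 89, 87, 84, 96]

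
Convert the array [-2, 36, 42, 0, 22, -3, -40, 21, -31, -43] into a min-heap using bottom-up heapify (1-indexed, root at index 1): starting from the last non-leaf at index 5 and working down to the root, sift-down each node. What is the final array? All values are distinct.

[-43, -31, -40, -2, 22, -3, 42, 21, 0, 36]

sift down from index 5:
  22 vs only child -43 at index 10, swap → [-2, 36, 42, 0, -43, -3, -40, 21, -31, 22]
sift down from index 4:
  0 vs smaller child -31 at index 9, swap → [-2, 36, 42, -31, -43, -3, -40, 21, 0, 22]
sift down from index 3:
  42 vs smaller child -40 at index 7, swap → [-2, 36, -40, -31, -43, -3, 42, 21, 0, 22]
sift down from index 2:
  36 vs smaller child -43 at index 5, swap → [-2, -43, -40, -31, 36, -3, 42, 21, 0, 22]
  36 vs only child 22 at index 10, swap → [-2, -43, -40, -31, 22, -3, 42, 21, 0, 36]
sift down from index 1:
  -2 vs smaller child -43 at index 2, swap → [-43, -2, -40, -31, 22, -3, 42, 21, 0, 36]
  -2 vs smaller child -31 at index 4, swap → [-43, -31, -40, -2, 22, -3, 42, 21, 0, 36]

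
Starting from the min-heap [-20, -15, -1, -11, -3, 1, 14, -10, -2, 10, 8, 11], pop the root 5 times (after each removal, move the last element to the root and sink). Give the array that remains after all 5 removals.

[-2, 8, -1, 11, 10, 1, 14]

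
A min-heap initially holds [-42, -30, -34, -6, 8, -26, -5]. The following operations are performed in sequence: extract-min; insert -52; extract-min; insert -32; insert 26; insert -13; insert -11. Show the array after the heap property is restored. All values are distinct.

extract-min → returns -42:
  remove root -42; move last element -5 to root → [-5, -30, -34, -6, 8, -26]
  -5 vs smaller child -34 at index 2, swap → [-34, -30, -5, -6, 8, -26]
  -5 vs only child -26 at index 5, swap → [-34, -30, -26, -6, 8, -5]
insert -52:
  append -52 at index 6 → [-34, -30, -26, -6, 8, -5, -52]
  -52 < parent -26 at index 2, swap → [-34, -30, -52, -6, 8, -5, -26]
  -52 < parent -34 at index 0, swap → [-52, -30, -34, -6, 8, -5, -26]
extract-min → returns -52:
  remove root -52; move last element -26 to root → [-26, -30, -34, -6, 8, -5]
  -26 vs smaller child -34 at index 2, swap → [-34, -30, -26, -6, 8, -5]
insert -32:
  append -32 at index 6 → [-34, -30, -26, -6, 8, -5, -32]
  -32 < parent -26 at index 2, swap → [-34, -30, -32, -6, 8, -5, -26]
insert 26:
  append 26 at index 7 → [-34, -30, -32, -6, 8, -5, -26, 26] (no swap needed)
insert -13:
  append -13 at index 8 → [-34, -30, -32, -6, 8, -5, -26, 26, -13]
  -13 < parent -6 at index 3, swap → [-34, -30, -32, -13, 8, -5, -26, 26, -6]
insert -11:
  append -11 at index 9 → [-34, -30, -32, -13, 8, -5, -26, 26, -6, -11]
  -11 < parent 8 at index 4, swap → [-34, -30, -32, -13, -11, -5, -26, 26, -6, 8]

[-34, -30, -32, -13, -11, -5, -26, 26, -6, 8]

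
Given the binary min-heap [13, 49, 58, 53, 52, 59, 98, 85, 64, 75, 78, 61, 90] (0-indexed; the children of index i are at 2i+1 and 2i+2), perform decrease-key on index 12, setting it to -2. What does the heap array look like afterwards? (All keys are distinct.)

[-2, 49, 13, 53, 52, 58, 98, 85, 64, 75, 78, 61, 59]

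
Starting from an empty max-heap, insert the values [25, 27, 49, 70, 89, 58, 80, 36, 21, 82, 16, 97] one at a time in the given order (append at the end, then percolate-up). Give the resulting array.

[97, 82, 89, 36, 70, 80, 58, 25, 21, 49, 16, 27]

Insert 25:
  append 25 at index 0 → [25] (no swap needed)
Insert 27:
  append 27 at index 1 → [25, 27]
  27 > parent 25 at index 0, swap → [27, 25]
Insert 49:
  append 49 at index 2 → [27, 25, 49]
  49 > parent 27 at index 0, swap → [49, 25, 27]
Insert 70:
  append 70 at index 3 → [49, 25, 27, 70]
  70 > parent 25 at index 1, swap → [49, 70, 27, 25]
  70 > parent 49 at index 0, swap → [70, 49, 27, 25]
Insert 89:
  append 89 at index 4 → [70, 49, 27, 25, 89]
  89 > parent 49 at index 1, swap → [70, 89, 27, 25, 49]
  89 > parent 70 at index 0, swap → [89, 70, 27, 25, 49]
Insert 58:
  append 58 at index 5 → [89, 70, 27, 25, 49, 58]
  58 > parent 27 at index 2, swap → [89, 70, 58, 25, 49, 27]
Insert 80:
  append 80 at index 6 → [89, 70, 58, 25, 49, 27, 80]
  80 > parent 58 at index 2, swap → [89, 70, 80, 25, 49, 27, 58]
Insert 36:
  append 36 at index 7 → [89, 70, 80, 25, 49, 27, 58, 36]
  36 > parent 25 at index 3, swap → [89, 70, 80, 36, 49, 27, 58, 25]
Insert 21:
  append 21 at index 8 → [89, 70, 80, 36, 49, 27, 58, 25, 21] (no swap needed)
Insert 82:
  append 82 at index 9 → [89, 70, 80, 36, 49, 27, 58, 25, 21, 82]
  82 > parent 49 at index 4, swap → [89, 70, 80, 36, 82, 27, 58, 25, 21, 49]
  82 > parent 70 at index 1, swap → [89, 82, 80, 36, 70, 27, 58, 25, 21, 49]
Insert 16:
  append 16 at index 10 → [89, 82, 80, 36, 70, 27, 58, 25, 21, 49, 16] (no swap needed)
Insert 97:
  append 97 at index 11 → [89, 82, 80, 36, 70, 27, 58, 25, 21, 49, 16, 97]
  97 > parent 27 at index 5, swap → [89, 82, 80, 36, 70, 97, 58, 25, 21, 49, 16, 27]
  97 > parent 80 at index 2, swap → [89, 82, 97, 36, 70, 80, 58, 25, 21, 49, 16, 27]
  97 > parent 89 at index 0, swap → [97, 82, 89, 36, 70, 80, 58, 25, 21, 49, 16, 27]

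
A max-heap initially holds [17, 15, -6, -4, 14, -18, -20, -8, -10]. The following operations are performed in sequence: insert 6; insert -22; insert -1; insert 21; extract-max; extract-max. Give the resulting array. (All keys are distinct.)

insert 6:
  append 6 at index 9 → [17, 15, -6, -4, 14, -18, -20, -8, -10, 6] (no swap needed)
insert -22:
  append -22 at index 10 → [17, 15, -6, -4, 14, -18, -20, -8, -10, 6, -22] (no swap needed)
insert -1:
  append -1 at index 11 → [17, 15, -6, -4, 14, -18, -20, -8, -10, 6, -22, -1]
  -1 > parent -18 at index 5, swap → [17, 15, -6, -4, 14, -1, -20, -8, -10, 6, -22, -18]
  -1 > parent -6 at index 2, swap → [17, 15, -1, -4, 14, -6, -20, -8, -10, 6, -22, -18]
insert 21:
  append 21 at index 12 → [17, 15, -1, -4, 14, -6, -20, -8, -10, 6, -22, -18, 21]
  21 > parent -6 at index 5, swap → [17, 15, -1, -4, 14, 21, -20, -8, -10, 6, -22, -18, -6]
  21 > parent -1 at index 2, swap → [17, 15, 21, -4, 14, -1, -20, -8, -10, 6, -22, -18, -6]
  21 > parent 17 at index 0, swap → [21, 15, 17, -4, 14, -1, -20, -8, -10, 6, -22, -18, -6]
extract-max → returns 21:
  remove root 21; move last element -6 to root → [-6, 15, 17, -4, 14, -1, -20, -8, -10, 6, -22, -18]
  -6 vs larger child 17 at index 2, swap → [17, 15, -6, -4, 14, -1, -20, -8, -10, 6, -22, -18]
  -6 vs larger child -1 at index 5, swap → [17, 15, -1, -4, 14, -6, -20, -8, -10, 6, -22, -18]
extract-max → returns 17:
  remove root 17; move last element -18 to root → [-18, 15, -1, -4, 14, -6, -20, -8, -10, 6, -22]
  -18 vs larger child 15 at index 1, swap → [15, -18, -1, -4, 14, -6, -20, -8, -10, 6, -22]
  -18 vs larger child 14 at index 4, swap → [15, 14, -1, -4, -18, -6, -20, -8, -10, 6, -22]
  -18 vs larger child 6 at index 9, swap → [15, 14, -1, -4, 6, -6, -20, -8, -10, -18, -22]

[15, 14, -1, -4, 6, -6, -20, -8, -10, -18, -22]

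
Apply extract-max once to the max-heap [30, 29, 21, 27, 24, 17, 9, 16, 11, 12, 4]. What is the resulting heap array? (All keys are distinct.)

[29, 27, 21, 16, 24, 17, 9, 4, 11, 12]

remove root 30; move last element 4 to root → [4, 29, 21, 27, 24, 17, 9, 16, 11, 12]
4 vs larger child 29 at index 1, swap → [29, 4, 21, 27, 24, 17, 9, 16, 11, 12]
4 vs larger child 27 at index 3, swap → [29, 27, 21, 4, 24, 17, 9, 16, 11, 12]
4 vs larger child 16 at index 7, swap → [29, 27, 21, 16, 24, 17, 9, 4, 11, 12]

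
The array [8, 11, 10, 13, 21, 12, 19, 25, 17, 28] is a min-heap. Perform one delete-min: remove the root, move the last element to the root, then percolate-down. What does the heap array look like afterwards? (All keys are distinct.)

remove root 8; move last element 28 to root → [28, 11, 10, 13, 21, 12, 19, 25, 17]
28 vs smaller child 10 at index 2, swap → [10, 11, 28, 13, 21, 12, 19, 25, 17]
28 vs smaller child 12 at index 5, swap → [10, 11, 12, 13, 21, 28, 19, 25, 17]

[10, 11, 12, 13, 21, 28, 19, 25, 17]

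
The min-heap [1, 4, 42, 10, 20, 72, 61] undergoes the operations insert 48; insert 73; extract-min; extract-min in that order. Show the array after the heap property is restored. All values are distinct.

insert 48:
  append 48 at index 7 → [1, 4, 42, 10, 20, 72, 61, 48] (no swap needed)
insert 73:
  append 73 at index 8 → [1, 4, 42, 10, 20, 72, 61, 48, 73] (no swap needed)
extract-min → returns 1:
  remove root 1; move last element 73 to root → [73, 4, 42, 10, 20, 72, 61, 48]
  73 vs smaller child 4 at index 1, swap → [4, 73, 42, 10, 20, 72, 61, 48]
  73 vs smaller child 10 at index 3, swap → [4, 10, 42, 73, 20, 72, 61, 48]
  73 vs only child 48 at index 7, swap → [4, 10, 42, 48, 20, 72, 61, 73]
extract-min → returns 4:
  remove root 4; move last element 73 to root → [73, 10, 42, 48, 20, 72, 61]
  73 vs smaller child 10 at index 1, swap → [10, 73, 42, 48, 20, 72, 61]
  73 vs smaller child 20 at index 4, swap → [10, 20, 42, 48, 73, 72, 61]

[10, 20, 42, 48, 73, 72, 61]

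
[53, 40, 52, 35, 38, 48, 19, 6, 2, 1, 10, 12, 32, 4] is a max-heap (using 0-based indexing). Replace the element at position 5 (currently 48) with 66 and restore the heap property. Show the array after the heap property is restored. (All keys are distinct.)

set index 5 from 48 to 66 → [53, 40, 52, 35, 38, 66, 19, 6, 2, 1, 10, 12, 32, 4]
66 > parent 52 at index 2, swap → [53, 40, 66, 35, 38, 52, 19, 6, 2, 1, 10, 12, 32, 4]
66 > parent 53 at index 0, swap → [66, 40, 53, 35, 38, 52, 19, 6, 2, 1, 10, 12, 32, 4]

[66, 40, 53, 35, 38, 52, 19, 6, 2, 1, 10, 12, 32, 4]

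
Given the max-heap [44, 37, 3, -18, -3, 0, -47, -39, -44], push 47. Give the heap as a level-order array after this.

append 47 at index 9 → [44, 37, 3, -18, -3, 0, -47, -39, -44, 47]
47 > parent -3 at index 4, swap → [44, 37, 3, -18, 47, 0, -47, -39, -44, -3]
47 > parent 37 at index 1, swap → [44, 47, 3, -18, 37, 0, -47, -39, -44, -3]
47 > parent 44 at index 0, swap → [47, 44, 3, -18, 37, 0, -47, -39, -44, -3]

[47, 44, 3, -18, 37, 0, -47, -39, -44, -3]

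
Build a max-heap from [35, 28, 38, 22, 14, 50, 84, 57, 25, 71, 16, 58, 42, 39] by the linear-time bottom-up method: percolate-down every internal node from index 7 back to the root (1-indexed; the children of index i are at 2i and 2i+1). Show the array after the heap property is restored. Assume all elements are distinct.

[84, 71, 58, 57, 28, 50, 39, 22, 25, 14, 16, 35, 42, 38]

sift down from index 7: already satisfies heap property
sift down from index 6:
  50 vs larger child 58 at index 12, swap → [35, 28, 38, 22, 14, 58, 84, 57, 25, 71, 16, 50, 42, 39]
sift down from index 5:
  14 vs larger child 71 at index 10, swap → [35, 28, 38, 22, 71, 58, 84, 57, 25, 14, 16, 50, 42, 39]
sift down from index 4:
  22 vs larger child 57 at index 8, swap → [35, 28, 38, 57, 71, 58, 84, 22, 25, 14, 16, 50, 42, 39]
sift down from index 3:
  38 vs larger child 84 at index 7, swap → [35, 28, 84, 57, 71, 58, 38, 22, 25, 14, 16, 50, 42, 39]
  38 vs only child 39 at index 14, swap → [35, 28, 84, 57, 71, 58, 39, 22, 25, 14, 16, 50, 42, 38]
sift down from index 2:
  28 vs larger child 71 at index 5, swap → [35, 71, 84, 57, 28, 58, 39, 22, 25, 14, 16, 50, 42, 38]
sift down from index 1:
  35 vs larger child 84 at index 3, swap → [84, 71, 35, 57, 28, 58, 39, 22, 25, 14, 16, 50, 42, 38]
  35 vs larger child 58 at index 6, swap → [84, 71, 58, 57, 28, 35, 39, 22, 25, 14, 16, 50, 42, 38]
  35 vs larger child 50 at index 12, swap → [84, 71, 58, 57, 28, 50, 39, 22, 25, 14, 16, 35, 42, 38]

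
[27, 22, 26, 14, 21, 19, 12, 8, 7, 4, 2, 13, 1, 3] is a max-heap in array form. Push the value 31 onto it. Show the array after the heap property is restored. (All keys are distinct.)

[31, 22, 27, 14, 21, 19, 26, 8, 7, 4, 2, 13, 1, 3, 12]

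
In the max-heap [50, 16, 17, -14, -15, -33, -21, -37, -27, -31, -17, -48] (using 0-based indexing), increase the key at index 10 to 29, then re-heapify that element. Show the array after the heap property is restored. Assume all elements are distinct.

set index 10 from -17 to 29 → [50, 16, 17, -14, -15, -33, -21, -37, -27, -31, 29, -48]
29 > parent -15 at index 4, swap → [50, 16, 17, -14, 29, -33, -21, -37, -27, -31, -15, -48]
29 > parent 16 at index 1, swap → [50, 29, 17, -14, 16, -33, -21, -37, -27, -31, -15, -48]

[50, 29, 17, -14, 16, -33, -21, -37, -27, -31, -15, -48]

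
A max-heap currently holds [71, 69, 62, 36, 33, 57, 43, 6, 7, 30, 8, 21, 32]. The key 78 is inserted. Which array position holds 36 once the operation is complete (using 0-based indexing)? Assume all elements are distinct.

append 78 at index 13 → [71, 69, 62, 36, 33, 57, 43, 6, 7, 30, 8, 21, 32, 78]
78 > parent 43 at index 6, swap → [71, 69, 62, 36, 33, 57, 78, 6, 7, 30, 8, 21, 32, 43]
78 > parent 62 at index 2, swap → [71, 69, 78, 36, 33, 57, 62, 6, 7, 30, 8, 21, 32, 43]
78 > parent 71 at index 0, swap → [78, 69, 71, 36, 33, 57, 62, 6, 7, 30, 8, 21, 32, 43]
resulting array: [78, 69, 71, 36, 33, 57, 62, 6, 7, 30, 8, 21, 32, 43]

3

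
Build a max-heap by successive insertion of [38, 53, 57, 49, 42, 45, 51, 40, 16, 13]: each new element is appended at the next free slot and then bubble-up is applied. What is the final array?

[57, 49, 53, 40, 42, 45, 51, 38, 16, 13]

Insert 38:
  append 38 at index 0 → [38] (no swap needed)
Insert 53:
  append 53 at index 1 → [38, 53]
  53 > parent 38 at index 0, swap → [53, 38]
Insert 57:
  append 57 at index 2 → [53, 38, 57]
  57 > parent 53 at index 0, swap → [57, 38, 53]
Insert 49:
  append 49 at index 3 → [57, 38, 53, 49]
  49 > parent 38 at index 1, swap → [57, 49, 53, 38]
Insert 42:
  append 42 at index 4 → [57, 49, 53, 38, 42] (no swap needed)
Insert 45:
  append 45 at index 5 → [57, 49, 53, 38, 42, 45] (no swap needed)
Insert 51:
  append 51 at index 6 → [57, 49, 53, 38, 42, 45, 51] (no swap needed)
Insert 40:
  append 40 at index 7 → [57, 49, 53, 38, 42, 45, 51, 40]
  40 > parent 38 at index 3, swap → [57, 49, 53, 40, 42, 45, 51, 38]
Insert 16:
  append 16 at index 8 → [57, 49, 53, 40, 42, 45, 51, 38, 16] (no swap needed)
Insert 13:
  append 13 at index 9 → [57, 49, 53, 40, 42, 45, 51, 38, 16, 13] (no swap needed)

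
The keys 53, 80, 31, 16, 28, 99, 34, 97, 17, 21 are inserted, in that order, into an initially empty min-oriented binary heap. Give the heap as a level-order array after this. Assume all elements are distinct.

[16, 17, 34, 28, 21, 99, 53, 97, 80, 31]

Insert 53:
  append 53 at index 0 → [53] (no swap needed)
Insert 80:
  append 80 at index 1 → [53, 80] (no swap needed)
Insert 31:
  append 31 at index 2 → [53, 80, 31]
  31 < parent 53 at index 0, swap → [31, 80, 53]
Insert 16:
  append 16 at index 3 → [31, 80, 53, 16]
  16 < parent 80 at index 1, swap → [31, 16, 53, 80]
  16 < parent 31 at index 0, swap → [16, 31, 53, 80]
Insert 28:
  append 28 at index 4 → [16, 31, 53, 80, 28]
  28 < parent 31 at index 1, swap → [16, 28, 53, 80, 31]
Insert 99:
  append 99 at index 5 → [16, 28, 53, 80, 31, 99] (no swap needed)
Insert 34:
  append 34 at index 6 → [16, 28, 53, 80, 31, 99, 34]
  34 < parent 53 at index 2, swap → [16, 28, 34, 80, 31, 99, 53]
Insert 97:
  append 97 at index 7 → [16, 28, 34, 80, 31, 99, 53, 97] (no swap needed)
Insert 17:
  append 17 at index 8 → [16, 28, 34, 80, 31, 99, 53, 97, 17]
  17 < parent 80 at index 3, swap → [16, 28, 34, 17, 31, 99, 53, 97, 80]
  17 < parent 28 at index 1, swap → [16, 17, 34, 28, 31, 99, 53, 97, 80]
Insert 21:
  append 21 at index 9 → [16, 17, 34, 28, 31, 99, 53, 97, 80, 21]
  21 < parent 31 at index 4, swap → [16, 17, 34, 28, 21, 99, 53, 97, 80, 31]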